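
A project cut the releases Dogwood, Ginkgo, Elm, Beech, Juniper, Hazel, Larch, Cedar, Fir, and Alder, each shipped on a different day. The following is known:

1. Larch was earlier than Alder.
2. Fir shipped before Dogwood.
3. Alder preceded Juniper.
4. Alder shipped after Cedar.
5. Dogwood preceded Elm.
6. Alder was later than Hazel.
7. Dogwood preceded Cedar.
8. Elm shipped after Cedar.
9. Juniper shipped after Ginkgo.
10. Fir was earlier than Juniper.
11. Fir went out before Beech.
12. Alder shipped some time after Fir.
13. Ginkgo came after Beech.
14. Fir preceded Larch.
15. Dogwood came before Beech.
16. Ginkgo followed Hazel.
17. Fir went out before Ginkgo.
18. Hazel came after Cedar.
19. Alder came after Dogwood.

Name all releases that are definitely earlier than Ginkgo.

Directly stated before Ginkgo: Beech, Fir, and Hazel.
Cedar reaches Ginkgo via Cedar → Hazel → Ginkgo.
Dogwood reaches Ginkgo via Dogwood → Beech → Ginkgo.
No chain forces Larch (or any of the others) ahead of Ginkgo.

Beech, Cedar, Dogwood, Fir, Hazel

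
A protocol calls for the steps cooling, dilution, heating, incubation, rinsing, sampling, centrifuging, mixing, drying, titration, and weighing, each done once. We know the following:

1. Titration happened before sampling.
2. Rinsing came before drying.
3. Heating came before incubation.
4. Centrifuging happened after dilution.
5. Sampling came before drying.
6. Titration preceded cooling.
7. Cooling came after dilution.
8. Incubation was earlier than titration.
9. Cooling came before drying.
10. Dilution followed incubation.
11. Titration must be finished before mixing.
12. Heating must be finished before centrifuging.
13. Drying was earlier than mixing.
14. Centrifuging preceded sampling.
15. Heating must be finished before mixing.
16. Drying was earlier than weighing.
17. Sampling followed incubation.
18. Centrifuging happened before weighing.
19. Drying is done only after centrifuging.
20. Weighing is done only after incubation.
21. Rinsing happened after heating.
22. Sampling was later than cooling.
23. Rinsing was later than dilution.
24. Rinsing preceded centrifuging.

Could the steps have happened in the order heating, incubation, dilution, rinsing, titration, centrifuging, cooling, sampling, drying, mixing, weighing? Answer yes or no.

Check each stated constraint against the proposed order — e.g. heating is ahead of mixing; incubation is ahead of weighing. Every pair is in the required order; nothing is violated.

yes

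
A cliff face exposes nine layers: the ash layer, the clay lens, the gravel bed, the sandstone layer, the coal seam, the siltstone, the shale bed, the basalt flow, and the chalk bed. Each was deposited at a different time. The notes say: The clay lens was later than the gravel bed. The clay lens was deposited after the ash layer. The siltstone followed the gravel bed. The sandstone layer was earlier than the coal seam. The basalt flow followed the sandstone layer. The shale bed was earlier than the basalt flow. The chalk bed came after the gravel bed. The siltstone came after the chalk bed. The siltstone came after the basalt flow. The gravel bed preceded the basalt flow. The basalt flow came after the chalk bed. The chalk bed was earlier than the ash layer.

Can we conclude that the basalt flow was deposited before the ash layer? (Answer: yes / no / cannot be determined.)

No chain of stated constraints runs from the basalt flow to the ash layer, and none runs from the ash layer to the basalt flow either.
So the relative order of the basalt flow and the ash layer is not fixed by the given facts.

cannot be determined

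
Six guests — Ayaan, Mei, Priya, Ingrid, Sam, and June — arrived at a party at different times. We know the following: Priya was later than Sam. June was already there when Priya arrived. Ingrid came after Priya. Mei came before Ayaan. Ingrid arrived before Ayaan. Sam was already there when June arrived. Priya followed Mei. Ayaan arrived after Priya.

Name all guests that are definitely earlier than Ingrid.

Directly stated before Ingrid: Priya.
June reaches Ingrid via June → Priya → Ingrid.
Mei reaches Ingrid via Mei → Priya → Ingrid.
Sam reaches Ingrid via Sam → Priya → Ingrid.
No chain forces Ayaan ahead of Ingrid.

June, Mei, Priya, Sam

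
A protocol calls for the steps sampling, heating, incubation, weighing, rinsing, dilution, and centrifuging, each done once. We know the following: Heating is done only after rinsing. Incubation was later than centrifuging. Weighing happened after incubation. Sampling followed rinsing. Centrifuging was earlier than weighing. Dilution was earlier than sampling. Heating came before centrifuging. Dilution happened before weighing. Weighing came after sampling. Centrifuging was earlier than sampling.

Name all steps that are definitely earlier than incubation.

Directly stated before incubation: centrifuging.
Heating reaches incubation via heating → centrifuging → incubation.
Rinsing reaches incubation via rinsing → heating → centrifuging → incubation.

centrifuging, heating, rinsing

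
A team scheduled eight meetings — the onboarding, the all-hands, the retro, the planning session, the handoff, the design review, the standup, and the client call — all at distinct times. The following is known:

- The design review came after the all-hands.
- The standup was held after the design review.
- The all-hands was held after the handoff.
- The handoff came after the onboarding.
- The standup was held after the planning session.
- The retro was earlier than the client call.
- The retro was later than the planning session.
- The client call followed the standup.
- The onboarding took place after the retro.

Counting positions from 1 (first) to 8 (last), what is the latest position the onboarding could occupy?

The onboarding must come before the all-hands, the client call, the design review, the handoff, and the standup — 5 meetings forced after it.
Everything else can be placed before the onboarding in some valid order, so the onboarding can sit as late as position 8 − 5 = 3.

3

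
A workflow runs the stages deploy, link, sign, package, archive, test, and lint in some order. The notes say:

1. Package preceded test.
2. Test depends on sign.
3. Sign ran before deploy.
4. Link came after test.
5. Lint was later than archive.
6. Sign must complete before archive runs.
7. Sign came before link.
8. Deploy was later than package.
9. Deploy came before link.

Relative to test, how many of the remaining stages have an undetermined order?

Forced before test: package and sign; forced after test: link.
That leaves archive, deploy, and lint with no forced order relative to test — 3.

3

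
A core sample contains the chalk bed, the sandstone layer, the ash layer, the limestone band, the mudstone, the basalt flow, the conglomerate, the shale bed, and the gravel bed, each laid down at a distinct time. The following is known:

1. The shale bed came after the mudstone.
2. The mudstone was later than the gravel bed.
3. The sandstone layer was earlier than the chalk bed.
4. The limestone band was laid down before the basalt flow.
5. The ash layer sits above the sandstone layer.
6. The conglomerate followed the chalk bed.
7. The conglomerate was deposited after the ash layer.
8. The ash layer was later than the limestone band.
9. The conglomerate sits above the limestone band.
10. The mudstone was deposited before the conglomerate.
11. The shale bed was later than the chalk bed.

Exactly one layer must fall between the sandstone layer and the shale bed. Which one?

the chalk bed

Tracing the constraints gives the sandstone layer → the chalk bed → the shale bed, so the chalk bed sits after the sandstone layer and before the shale bed.
No other layer is forced both after the sandstone layer and before the shale bed.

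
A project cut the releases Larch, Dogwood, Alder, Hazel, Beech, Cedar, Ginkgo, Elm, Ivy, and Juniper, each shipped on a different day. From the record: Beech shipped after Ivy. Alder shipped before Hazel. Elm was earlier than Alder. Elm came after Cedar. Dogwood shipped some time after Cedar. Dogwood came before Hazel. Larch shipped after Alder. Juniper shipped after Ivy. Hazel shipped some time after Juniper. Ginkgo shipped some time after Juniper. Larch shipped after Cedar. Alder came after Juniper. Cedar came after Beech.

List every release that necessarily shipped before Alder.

Directly stated before Alder: Elm and Juniper.
Beech reaches Alder via Beech → Cedar → Elm → Alder.
Cedar reaches Alder via Cedar → Elm → Alder.
Ivy reaches Alder via Ivy → Juniper → Alder.

Beech, Cedar, Elm, Ivy, Juniper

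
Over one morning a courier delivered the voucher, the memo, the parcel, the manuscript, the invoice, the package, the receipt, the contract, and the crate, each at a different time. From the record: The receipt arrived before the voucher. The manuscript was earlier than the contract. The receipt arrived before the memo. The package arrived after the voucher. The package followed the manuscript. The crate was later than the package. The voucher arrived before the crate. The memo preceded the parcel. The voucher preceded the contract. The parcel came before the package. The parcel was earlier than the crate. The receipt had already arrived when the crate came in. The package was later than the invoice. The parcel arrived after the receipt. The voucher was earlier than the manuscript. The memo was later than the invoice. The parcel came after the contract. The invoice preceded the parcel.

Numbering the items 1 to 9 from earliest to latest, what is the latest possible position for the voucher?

4

The voucher must come before the contract, the crate, the manuscript, the package, and the parcel — 5 items forced after it.
Everything else can be placed before the voucher in some valid order, so the voucher can sit as late as position 9 − 5 = 4.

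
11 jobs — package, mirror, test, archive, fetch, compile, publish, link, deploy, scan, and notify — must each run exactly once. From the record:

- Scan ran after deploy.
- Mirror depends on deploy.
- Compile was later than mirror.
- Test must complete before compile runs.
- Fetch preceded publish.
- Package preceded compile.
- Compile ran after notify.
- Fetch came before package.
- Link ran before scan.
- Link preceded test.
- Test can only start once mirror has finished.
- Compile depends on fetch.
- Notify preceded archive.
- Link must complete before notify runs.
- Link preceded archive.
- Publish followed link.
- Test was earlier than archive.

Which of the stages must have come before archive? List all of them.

Directly stated before archive: link, notify, and test.
Deploy reaches archive via deploy → mirror → test → archive.
Mirror reaches archive via mirror → test → archive.
No chain forces scan (or any of the others) ahead of archive.

deploy, link, mirror, notify, test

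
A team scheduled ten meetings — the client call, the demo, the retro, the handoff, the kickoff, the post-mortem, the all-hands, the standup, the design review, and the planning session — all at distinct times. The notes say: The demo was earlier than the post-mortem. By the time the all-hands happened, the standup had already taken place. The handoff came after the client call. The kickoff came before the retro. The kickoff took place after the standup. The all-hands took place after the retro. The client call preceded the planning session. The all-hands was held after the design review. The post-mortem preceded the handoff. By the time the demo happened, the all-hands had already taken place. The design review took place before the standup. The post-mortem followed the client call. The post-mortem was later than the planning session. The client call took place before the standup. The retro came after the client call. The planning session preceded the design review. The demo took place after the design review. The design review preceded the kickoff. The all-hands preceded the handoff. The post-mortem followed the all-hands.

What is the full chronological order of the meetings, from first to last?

the client call, the planning session, the design review, the standup, the kickoff, the retro, the all-hands, the demo, the post-mortem, the handoff

The constraints fix every adjacent pair, so only one ordering works:
the client call → the planning session → the design review → the standup → the kickoff → the retro → the all-hands → the demo → the post-mortem → the handoff.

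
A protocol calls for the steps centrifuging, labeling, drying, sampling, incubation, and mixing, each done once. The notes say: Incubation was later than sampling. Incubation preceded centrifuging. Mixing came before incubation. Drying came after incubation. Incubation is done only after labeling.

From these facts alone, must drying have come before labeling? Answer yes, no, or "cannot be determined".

no

Tracing the constraints gives labeling → incubation → drying, so labeling must come before drying.
That means drying cannot be before labeling.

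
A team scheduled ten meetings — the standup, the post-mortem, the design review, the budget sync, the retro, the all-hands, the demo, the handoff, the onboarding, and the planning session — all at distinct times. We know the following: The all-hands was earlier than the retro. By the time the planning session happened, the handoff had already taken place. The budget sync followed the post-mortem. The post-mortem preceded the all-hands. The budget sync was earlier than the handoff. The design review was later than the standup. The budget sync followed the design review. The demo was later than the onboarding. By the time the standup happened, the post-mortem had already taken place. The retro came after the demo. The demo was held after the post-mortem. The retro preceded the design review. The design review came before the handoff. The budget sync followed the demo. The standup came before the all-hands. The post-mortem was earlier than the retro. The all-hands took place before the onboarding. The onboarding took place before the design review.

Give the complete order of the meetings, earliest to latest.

The constraints fix every adjacent pair, so only one ordering works:
the post-mortem → the standup → the all-hands → the onboarding → the demo → the retro → the design review → the budget sync → the handoff → the planning session.

the post-mortem, the standup, the all-hands, the onboarding, the demo, the retro, the design review, the budget sync, the handoff, the planning session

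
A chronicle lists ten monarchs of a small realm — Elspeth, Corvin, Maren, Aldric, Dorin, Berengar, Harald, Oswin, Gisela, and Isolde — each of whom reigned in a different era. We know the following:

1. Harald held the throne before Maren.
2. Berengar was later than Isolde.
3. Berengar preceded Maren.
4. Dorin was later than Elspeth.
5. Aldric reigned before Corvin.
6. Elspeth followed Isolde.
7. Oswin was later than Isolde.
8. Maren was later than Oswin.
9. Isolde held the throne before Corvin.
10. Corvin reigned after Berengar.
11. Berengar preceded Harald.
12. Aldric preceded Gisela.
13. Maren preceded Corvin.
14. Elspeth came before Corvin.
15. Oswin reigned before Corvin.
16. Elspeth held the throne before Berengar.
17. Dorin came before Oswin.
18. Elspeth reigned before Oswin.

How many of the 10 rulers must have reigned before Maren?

6

Directly stated before Maren: Berengar, Harald, and Oswin.
Dorin reaches Maren via Dorin → Oswin → Maren.
Elspeth reaches Maren via Elspeth → Berengar → Maren.
Isolde reaches Maren via Isolde → Oswin → Maren.
No chain forces Aldric (or any of the others) ahead of Maren.
That's Berengar, Dorin, Elspeth, Harald, Isolde, and Oswin — 6 in all.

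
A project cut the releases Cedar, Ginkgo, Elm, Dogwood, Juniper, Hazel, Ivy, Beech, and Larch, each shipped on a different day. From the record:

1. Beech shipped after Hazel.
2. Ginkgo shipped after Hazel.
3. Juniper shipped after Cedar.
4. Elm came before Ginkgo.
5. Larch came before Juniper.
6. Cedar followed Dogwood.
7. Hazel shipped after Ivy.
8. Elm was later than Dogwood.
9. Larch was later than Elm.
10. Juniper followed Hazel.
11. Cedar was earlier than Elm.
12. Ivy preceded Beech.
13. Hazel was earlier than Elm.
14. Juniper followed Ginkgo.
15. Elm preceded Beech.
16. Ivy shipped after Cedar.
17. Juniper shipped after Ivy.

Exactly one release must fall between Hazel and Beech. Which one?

Tracing the constraints gives Hazel → Elm → Beech, so Elm sits after Hazel and before Beech.
No other release is forced both after Hazel and before Beech.

Elm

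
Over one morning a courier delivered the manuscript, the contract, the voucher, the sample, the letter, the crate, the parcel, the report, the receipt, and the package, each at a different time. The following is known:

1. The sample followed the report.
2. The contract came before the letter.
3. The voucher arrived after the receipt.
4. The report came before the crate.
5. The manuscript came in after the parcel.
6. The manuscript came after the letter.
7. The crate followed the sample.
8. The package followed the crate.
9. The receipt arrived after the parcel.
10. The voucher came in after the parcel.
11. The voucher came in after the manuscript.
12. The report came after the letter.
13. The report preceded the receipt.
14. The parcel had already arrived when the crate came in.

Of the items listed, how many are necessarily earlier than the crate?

5

Directly stated before the crate: the parcel, the report, and the sample.
The contract reaches the crate via the contract → the letter → the report → the crate.
The letter reaches the crate via the letter → the report → the crate.
That's the contract, the letter, the parcel, the report, and the sample — 5 in all.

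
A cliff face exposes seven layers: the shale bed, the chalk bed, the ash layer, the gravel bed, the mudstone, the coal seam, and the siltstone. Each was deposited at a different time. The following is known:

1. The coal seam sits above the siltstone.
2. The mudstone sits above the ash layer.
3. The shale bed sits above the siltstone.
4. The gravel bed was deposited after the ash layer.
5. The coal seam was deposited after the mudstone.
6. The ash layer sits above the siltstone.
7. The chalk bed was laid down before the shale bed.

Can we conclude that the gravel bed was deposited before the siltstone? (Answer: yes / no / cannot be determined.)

Tracing the constraints gives the siltstone → the ash layer → the gravel bed, so the siltstone must come before the gravel bed.
That means the gravel bed cannot be before the siltstone.

no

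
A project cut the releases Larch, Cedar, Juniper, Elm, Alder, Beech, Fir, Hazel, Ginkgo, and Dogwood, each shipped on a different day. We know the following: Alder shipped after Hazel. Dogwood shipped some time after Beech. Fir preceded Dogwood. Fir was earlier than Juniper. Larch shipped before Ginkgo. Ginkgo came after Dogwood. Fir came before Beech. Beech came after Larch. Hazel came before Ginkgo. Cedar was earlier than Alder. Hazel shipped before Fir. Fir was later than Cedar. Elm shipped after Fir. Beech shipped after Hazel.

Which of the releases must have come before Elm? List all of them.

Cedar, Fir, Hazel

Directly stated before Elm: Fir.
Cedar reaches Elm via Cedar → Fir → Elm.
Hazel reaches Elm via Hazel → Fir → Elm.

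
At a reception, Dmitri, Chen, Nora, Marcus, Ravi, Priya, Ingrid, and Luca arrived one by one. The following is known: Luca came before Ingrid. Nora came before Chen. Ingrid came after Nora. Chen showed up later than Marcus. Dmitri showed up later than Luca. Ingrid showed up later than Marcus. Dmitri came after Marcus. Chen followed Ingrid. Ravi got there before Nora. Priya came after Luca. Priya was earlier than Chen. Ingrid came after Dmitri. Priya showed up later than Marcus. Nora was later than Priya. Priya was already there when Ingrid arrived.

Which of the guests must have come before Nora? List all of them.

Directly stated before Nora: Priya and Ravi.
Luca reaches Nora via Luca → Priya → Nora.
Marcus reaches Nora via Marcus → Priya → Nora.

Luca, Marcus, Priya, Ravi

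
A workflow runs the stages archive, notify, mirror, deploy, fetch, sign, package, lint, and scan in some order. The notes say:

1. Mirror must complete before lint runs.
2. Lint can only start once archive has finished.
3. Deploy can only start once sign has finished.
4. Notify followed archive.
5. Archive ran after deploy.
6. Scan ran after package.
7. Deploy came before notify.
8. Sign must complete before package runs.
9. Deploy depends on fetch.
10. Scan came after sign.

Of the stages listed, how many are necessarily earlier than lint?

Directly stated before lint: archive and mirror.
Deploy reaches lint via deploy → archive → lint.
Fetch reaches lint via fetch → deploy → archive → lint.
Sign reaches lint via sign → deploy → archive → lint.
That's archive, deploy, fetch, mirror, and sign — 5 in all.

5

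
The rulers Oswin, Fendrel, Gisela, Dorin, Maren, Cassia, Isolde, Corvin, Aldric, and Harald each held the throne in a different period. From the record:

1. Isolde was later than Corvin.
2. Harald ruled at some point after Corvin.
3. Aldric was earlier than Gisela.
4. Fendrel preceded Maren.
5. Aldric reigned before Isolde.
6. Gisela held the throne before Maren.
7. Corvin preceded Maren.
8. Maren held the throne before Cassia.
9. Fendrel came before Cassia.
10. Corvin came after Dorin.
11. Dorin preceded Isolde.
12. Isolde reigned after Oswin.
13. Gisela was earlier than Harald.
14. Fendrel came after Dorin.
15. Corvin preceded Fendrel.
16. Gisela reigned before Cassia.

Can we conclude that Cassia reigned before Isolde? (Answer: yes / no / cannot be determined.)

No chain of stated constraints runs from Cassia to Isolde, and none runs from Isolde to Cassia either.
So the relative order of Cassia and Isolde is not fixed by the given facts.

cannot be determined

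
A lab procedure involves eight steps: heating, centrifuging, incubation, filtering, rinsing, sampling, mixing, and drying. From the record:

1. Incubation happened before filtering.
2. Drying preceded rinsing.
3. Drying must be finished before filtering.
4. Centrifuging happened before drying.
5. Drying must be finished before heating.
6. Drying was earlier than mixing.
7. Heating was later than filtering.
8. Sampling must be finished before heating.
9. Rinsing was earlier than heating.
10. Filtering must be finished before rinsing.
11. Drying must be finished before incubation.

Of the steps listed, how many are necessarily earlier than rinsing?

4

Directly stated before rinsing: drying and filtering.
Centrifuging reaches rinsing via centrifuging → drying → rinsing.
Incubation reaches rinsing via incubation → filtering → rinsing.
That's centrifuging, drying, filtering, and incubation — 4 in all.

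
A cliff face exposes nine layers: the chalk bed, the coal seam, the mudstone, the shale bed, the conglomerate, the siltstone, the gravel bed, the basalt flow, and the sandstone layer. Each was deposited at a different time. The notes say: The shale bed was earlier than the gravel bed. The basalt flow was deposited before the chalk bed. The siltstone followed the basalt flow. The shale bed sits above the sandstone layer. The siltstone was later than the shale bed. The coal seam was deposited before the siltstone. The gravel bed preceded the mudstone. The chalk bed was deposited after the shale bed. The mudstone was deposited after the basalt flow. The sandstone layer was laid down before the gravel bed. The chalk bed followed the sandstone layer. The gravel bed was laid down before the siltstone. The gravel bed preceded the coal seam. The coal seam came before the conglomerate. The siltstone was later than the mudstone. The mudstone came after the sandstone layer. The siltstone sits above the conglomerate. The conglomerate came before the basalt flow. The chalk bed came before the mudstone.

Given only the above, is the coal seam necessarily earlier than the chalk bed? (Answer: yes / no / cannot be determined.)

Chain the constraints: the coal seam → the conglomerate → the basalt flow → the chalk bed. Each link is directly stated, so the coal seam comes before the chalk bed.

yes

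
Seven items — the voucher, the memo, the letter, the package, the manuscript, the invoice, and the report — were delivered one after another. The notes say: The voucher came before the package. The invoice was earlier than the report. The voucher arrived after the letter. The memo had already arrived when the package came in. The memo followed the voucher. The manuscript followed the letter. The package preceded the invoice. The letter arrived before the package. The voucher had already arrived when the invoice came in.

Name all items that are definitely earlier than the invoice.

Directly stated before the invoice: the package and the voucher.
The letter reaches the invoice via the letter → the package → the invoice.
The memo reaches the invoice via the memo → the package → the invoice.

the letter, the memo, the package, the voucher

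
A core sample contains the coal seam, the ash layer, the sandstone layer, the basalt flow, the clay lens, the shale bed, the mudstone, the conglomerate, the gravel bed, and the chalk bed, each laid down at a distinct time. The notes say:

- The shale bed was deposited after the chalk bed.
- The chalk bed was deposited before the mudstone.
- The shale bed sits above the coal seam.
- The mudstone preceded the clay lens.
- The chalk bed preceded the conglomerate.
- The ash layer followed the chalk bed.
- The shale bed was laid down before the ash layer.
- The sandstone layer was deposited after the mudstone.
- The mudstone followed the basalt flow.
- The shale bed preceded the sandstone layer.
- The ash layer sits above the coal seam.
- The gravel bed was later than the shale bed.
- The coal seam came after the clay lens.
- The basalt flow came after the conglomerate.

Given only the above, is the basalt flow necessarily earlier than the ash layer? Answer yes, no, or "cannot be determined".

Chain the constraints: the basalt flow → the mudstone → the clay lens → the coal seam → the ash layer. Each link is directly stated, so the basalt flow comes before the ash layer.

yes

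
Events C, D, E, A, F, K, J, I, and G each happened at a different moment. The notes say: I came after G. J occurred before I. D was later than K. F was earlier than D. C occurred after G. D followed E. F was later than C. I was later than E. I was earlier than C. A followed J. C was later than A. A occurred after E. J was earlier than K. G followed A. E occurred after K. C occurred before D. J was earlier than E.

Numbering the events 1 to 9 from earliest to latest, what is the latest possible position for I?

6

I must come before C, D, and F — 3 events forced after it.
Everything else can be placed before I in some valid order, so I can sit as late as position 9 − 3 = 6.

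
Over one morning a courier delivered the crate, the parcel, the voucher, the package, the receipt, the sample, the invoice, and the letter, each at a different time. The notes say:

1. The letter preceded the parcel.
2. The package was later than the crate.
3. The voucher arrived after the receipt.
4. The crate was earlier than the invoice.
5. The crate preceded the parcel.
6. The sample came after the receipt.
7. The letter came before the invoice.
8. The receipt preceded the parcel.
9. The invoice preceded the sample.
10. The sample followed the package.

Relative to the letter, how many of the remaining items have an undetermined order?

4

Forced after the letter: the invoice, the parcel, and the sample.
That leaves the crate, the package, the receipt, and the voucher with no forced order relative to the letter — 4.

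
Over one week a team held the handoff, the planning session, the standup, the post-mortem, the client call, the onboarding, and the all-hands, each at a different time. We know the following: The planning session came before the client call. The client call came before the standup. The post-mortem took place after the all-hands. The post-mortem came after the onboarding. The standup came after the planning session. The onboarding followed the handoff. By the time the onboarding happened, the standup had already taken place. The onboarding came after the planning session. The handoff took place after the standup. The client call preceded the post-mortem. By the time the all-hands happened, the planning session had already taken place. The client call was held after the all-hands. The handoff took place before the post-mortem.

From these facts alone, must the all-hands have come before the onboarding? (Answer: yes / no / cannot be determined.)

Chain the constraints: the all-hands → the client call → the standup → the onboarding. Each link is directly stated, so the all-hands comes before the onboarding.

yes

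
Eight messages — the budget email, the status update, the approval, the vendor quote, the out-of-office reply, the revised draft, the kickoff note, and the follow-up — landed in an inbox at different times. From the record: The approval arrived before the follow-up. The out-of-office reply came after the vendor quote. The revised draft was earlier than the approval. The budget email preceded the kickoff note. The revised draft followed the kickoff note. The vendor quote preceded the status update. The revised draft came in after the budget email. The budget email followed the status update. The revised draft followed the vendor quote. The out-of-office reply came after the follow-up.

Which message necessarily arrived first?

the vendor quote

The vendor quote has a chain of constraints placing it before every other message, so the vendor quote must be first.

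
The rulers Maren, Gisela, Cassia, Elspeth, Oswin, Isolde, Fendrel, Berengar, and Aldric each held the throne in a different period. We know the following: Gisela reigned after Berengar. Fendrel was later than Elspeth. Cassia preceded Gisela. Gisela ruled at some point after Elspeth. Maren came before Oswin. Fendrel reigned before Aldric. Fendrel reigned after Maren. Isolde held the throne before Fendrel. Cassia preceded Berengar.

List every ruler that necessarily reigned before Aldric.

Directly stated before Aldric: Fendrel.
Elspeth reaches Aldric via Elspeth → Fendrel → Aldric.
Isolde reaches Aldric via Isolde → Fendrel → Aldric.
Maren reaches Aldric via Maren → Fendrel → Aldric.

Elspeth, Fendrel, Isolde, Maren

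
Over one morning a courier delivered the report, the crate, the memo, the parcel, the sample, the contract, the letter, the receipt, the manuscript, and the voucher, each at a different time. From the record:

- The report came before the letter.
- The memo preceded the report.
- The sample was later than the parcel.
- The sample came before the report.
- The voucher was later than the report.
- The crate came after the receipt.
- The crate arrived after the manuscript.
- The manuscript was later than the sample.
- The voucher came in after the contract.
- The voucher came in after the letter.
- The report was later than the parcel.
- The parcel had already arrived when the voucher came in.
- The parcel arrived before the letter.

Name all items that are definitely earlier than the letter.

the memo, the parcel, the report, the sample

Directly stated before the letter: the parcel and the report.
The memo reaches the letter via the memo → the report → the letter.
The sample reaches the letter via the sample → the report → the letter.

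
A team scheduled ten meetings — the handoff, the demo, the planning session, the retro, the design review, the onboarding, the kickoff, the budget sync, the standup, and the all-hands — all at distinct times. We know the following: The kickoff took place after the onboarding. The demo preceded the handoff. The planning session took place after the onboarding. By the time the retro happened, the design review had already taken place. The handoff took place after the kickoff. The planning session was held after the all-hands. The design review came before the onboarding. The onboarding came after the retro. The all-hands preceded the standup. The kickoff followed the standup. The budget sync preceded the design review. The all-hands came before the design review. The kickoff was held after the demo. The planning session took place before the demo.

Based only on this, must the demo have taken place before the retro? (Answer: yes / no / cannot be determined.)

no

Tracing the constraints gives the retro → the onboarding → the planning session → the demo, so the retro must come before the demo.
That means the demo cannot be before the retro.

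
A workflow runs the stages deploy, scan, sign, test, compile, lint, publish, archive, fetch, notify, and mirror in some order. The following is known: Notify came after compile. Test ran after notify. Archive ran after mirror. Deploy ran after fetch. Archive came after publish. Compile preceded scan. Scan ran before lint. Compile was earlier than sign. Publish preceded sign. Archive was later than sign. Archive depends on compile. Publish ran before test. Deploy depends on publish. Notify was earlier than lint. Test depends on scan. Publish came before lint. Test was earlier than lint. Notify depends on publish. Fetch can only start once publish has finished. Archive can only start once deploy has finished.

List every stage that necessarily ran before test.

Directly stated before test: notify, publish, and scan.
Compile reaches test via compile → notify → test.

compile, notify, publish, scan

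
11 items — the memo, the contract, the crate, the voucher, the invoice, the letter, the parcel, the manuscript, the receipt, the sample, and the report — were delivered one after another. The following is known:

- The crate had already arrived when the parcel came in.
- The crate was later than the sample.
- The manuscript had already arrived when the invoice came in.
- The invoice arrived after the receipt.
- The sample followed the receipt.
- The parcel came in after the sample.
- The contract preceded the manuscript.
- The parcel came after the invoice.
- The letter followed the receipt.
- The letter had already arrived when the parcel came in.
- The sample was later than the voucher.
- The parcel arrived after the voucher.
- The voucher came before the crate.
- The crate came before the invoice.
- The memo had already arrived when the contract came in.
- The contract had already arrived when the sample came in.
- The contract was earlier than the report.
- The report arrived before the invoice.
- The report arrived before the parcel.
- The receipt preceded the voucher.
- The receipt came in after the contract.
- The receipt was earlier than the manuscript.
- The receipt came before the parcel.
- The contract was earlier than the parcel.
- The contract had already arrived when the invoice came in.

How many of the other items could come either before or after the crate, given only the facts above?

Forced before the crate: the contract, the memo, the receipt, the sample, and the voucher; forced after the crate: the invoice and the parcel.
That leaves the letter, the manuscript, and the report with no forced order relative to the crate — 3.

3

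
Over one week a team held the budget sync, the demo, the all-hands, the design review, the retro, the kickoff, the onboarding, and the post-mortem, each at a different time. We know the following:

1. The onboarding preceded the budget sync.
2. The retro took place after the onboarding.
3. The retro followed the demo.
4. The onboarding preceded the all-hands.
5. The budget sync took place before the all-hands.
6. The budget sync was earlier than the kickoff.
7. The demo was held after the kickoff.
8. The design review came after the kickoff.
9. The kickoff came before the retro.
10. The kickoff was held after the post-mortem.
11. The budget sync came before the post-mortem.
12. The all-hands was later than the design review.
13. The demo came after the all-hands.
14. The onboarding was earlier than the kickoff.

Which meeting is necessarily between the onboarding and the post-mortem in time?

Tracing the constraints gives the onboarding → the budget sync → the post-mortem, so the budget sync sits after the onboarding and before the post-mortem.
No other meeting is forced both after the onboarding and before the post-mortem.

the budget sync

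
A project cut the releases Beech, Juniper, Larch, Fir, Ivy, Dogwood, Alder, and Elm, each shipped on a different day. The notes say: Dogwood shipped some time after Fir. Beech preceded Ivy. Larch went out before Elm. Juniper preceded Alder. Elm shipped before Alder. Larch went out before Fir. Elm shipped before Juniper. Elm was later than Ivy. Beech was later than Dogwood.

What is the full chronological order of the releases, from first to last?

Larch, Fir, Dogwood, Beech, Ivy, Elm, Juniper, Alder

The constraints fix every adjacent pair, so only one ordering works:
Larch → Fir → Dogwood → Beech → Ivy → Elm → Juniper → Alder.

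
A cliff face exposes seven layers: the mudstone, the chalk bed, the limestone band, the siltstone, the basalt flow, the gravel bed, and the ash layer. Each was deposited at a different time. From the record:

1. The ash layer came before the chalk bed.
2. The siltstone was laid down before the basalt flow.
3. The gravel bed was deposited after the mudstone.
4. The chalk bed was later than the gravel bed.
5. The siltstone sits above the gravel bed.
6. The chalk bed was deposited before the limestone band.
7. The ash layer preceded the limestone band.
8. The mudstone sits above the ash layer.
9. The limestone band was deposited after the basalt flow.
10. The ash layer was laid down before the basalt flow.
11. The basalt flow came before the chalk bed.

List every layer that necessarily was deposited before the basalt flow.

the ash layer, the gravel bed, the mudstone, the siltstone

Directly stated before the basalt flow: the ash layer and the siltstone.
The gravel bed reaches the basalt flow via the gravel bed → the siltstone → the basalt flow.
The mudstone reaches the basalt flow via the mudstone → the gravel bed → the siltstone → the basalt flow.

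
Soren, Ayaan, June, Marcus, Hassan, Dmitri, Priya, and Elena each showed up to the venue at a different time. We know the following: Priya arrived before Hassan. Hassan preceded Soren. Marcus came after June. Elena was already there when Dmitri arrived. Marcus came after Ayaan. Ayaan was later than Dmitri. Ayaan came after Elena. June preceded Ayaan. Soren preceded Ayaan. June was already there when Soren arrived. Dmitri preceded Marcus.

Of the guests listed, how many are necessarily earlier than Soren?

Directly stated before Soren: Hassan and June.
Priya reaches Soren via Priya → Hassan → Soren.
That's Hassan, June, and Priya — 3 in all.

3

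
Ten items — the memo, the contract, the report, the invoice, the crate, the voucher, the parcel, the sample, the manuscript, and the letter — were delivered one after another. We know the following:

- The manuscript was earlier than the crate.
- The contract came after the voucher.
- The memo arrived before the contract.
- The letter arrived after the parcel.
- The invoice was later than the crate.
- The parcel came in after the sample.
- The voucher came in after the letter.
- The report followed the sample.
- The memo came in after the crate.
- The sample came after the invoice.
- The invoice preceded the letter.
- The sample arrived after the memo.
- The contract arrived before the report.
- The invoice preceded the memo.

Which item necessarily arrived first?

The manuscript has a chain of constraints placing it before every other item, so the manuscript must be first.

the manuscript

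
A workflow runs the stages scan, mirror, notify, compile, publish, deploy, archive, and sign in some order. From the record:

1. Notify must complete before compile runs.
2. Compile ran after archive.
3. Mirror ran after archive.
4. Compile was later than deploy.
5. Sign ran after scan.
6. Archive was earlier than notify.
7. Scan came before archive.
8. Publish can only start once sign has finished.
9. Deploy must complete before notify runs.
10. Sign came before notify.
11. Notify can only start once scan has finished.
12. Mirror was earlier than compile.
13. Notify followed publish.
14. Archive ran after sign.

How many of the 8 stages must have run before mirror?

Directly stated before mirror: archive.
Scan reaches mirror via scan → archive → mirror.
Sign reaches mirror via sign → archive → mirror.
No chain forces publish (or any of the others) ahead of mirror.
That's archive, scan, and sign — 3 in all.

3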